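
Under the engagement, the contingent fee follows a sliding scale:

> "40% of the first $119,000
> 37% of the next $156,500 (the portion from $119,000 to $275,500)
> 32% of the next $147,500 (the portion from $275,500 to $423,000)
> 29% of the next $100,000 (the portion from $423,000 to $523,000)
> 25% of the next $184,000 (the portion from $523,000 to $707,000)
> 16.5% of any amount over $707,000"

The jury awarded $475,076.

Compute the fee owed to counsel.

First $119,000 at 40% = $47,600.00
Next $156,500 at 37% = $57,905.00
Next $147,500 at 32% = $47,200.00
Remaining $52,076 at 29% = $15,102.04
Fee: $47,600.00 + $57,905.00 + $47,200.00 + $15,102.04 = $167,807.04

$167,807.04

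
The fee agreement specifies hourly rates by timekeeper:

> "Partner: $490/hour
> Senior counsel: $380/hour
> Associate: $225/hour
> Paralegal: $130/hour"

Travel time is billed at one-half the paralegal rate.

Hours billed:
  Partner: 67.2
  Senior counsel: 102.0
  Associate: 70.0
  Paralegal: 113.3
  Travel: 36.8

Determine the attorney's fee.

Partner: 67.2 × $490 = $32,928.00
Senior counsel: 102.0 × $380 = $38,760.00
Associate: 70.0 × $225 = $15,750.00
Paralegal: 113.3 × $130 = $14,729.00
Subtotal: $32,928.00 + $38,760.00 + $15,750.00 + $14,729.00 = $102,167.00
Travel: 36.8 × ($130 ÷ 2) = 36.8 × $65.00 = $2,392.00
Total: $102,167.00 + $2,392.00 = $104,559.00

$104,559.00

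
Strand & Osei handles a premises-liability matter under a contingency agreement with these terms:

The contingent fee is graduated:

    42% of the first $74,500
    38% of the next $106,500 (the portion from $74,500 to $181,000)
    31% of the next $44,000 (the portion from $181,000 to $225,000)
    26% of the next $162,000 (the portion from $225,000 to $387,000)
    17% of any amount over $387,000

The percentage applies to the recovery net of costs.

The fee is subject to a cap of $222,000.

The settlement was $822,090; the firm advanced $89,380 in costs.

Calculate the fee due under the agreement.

$186,290.70

Fee base (net of costs): $822,090 − $89,380 = $732,710
First $74,500 at 42% = $31,290.00
Next $106,500 at 38% = $40,470.00
Next $44,000 at 31% = $13,640.00
Next $162,000 at 26% = $42,120.00
Remaining $345,710 at 17% = $58,770.70
Fee: $31,290.00 + $40,470.00 + $13,640.00 + $42,120.00 + $58,770.70 = $186,290.70
$186,290.70 is under the $222,000 cap.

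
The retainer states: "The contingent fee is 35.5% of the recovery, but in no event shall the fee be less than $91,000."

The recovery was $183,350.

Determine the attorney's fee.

$91,000.00

35.5% of $183,350 = $65,089.25
That is below the $91,000 minimum, so the minimum applies.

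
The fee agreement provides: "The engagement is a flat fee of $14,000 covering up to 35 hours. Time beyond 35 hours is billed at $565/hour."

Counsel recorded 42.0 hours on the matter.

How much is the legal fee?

$17,955.00

Flat fee: $14,000.00
Excess hours: 42.0 − 35 = 7.0
Overrun: 7.0 × $565 = $3,955.00
Total: $14,000.00 + $3,955.00 = $17,955.00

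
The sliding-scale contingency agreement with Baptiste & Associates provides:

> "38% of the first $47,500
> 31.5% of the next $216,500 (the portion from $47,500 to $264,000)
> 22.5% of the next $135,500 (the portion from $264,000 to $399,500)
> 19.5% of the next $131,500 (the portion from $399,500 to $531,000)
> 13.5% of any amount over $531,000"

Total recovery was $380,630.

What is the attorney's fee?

First $47,500 at 38% = $18,050.00
Next $216,500 at 31.5% = $68,197.50
Remaining $116,630 at 22.5% = $26,241.75
Fee: $18,050.00 + $68,197.50 + $26,241.75 = $112,489.25

$112,489.25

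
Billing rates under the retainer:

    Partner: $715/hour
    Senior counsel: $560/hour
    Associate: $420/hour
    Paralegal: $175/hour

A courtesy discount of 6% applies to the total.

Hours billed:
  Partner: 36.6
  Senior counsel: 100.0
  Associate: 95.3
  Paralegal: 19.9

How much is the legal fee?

$118,136.85

Partner: 36.6 × $715 = $26,169.00
Senior counsel: 100.0 × $560 = $56,000.00
Associate: 95.3 × $420 = $40,026.00
Paralegal: 19.9 × $175 = $3,482.50
Subtotal: $125,677.50
Less 6% discount: −$7,540.65
Total: $125,677.50 − $7,540.65 = $118,136.85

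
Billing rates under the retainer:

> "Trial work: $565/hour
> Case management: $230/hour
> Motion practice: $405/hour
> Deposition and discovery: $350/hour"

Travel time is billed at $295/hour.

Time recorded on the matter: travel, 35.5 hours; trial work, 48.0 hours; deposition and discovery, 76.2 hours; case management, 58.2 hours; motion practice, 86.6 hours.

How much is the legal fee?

Trial work: 48.0 × $565 = $27,120.00
Case management: 58.2 × $230 = $13,386.00
Motion practice: 86.6 × $405 = $35,073.00
Deposition and discovery: 76.2 × $350 = $26,670.00
Subtotal: $27,120.00 + $13,386.00 + $35,073.00 + $26,670.00 = $102,249.00
Travel: 35.5 × $295 = $10,472.50
Total: $102,249.00 + $10,472.50 = $112,721.50

$112,721.50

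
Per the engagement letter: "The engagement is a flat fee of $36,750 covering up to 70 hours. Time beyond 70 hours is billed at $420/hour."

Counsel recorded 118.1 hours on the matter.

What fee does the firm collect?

$56,952.00

Flat fee: $36,750.00
Excess hours: 118.1 − 70 = 48.1
Overrun: 48.1 × $420 = $20,202.00
Total: $36,750.00 + $20,202.00 = $56,952.00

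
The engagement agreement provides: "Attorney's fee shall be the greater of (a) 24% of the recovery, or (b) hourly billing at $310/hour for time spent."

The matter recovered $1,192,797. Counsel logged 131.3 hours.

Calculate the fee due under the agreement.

$286,271.28

(a) 24% of $1,192,797 = $286,271.28
(b) 131.3 × $310 = $40,703.00
The greater is (a): $286,271.28.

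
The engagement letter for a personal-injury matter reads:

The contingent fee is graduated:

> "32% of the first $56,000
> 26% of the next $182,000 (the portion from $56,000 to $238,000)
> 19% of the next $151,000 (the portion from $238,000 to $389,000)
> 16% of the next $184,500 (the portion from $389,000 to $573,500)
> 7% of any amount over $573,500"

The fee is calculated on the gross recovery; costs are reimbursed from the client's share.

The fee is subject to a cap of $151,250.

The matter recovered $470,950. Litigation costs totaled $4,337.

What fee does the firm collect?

$107,042.00

Fee base is the gross recovery, $470,950; costs are reimbursed separately.
First $56,000 at 32% = $17,920.00
Next $182,000 at 26% = $47,320.00
Next $151,000 at 19% = $28,690.00
Remaining $81,950 at 16% = $13,112.00
Fee: $17,920.00 + $47,320.00 + $28,690.00 + $13,112.00 = $107,042.00
$107,042.00 is under the $151,250 cap.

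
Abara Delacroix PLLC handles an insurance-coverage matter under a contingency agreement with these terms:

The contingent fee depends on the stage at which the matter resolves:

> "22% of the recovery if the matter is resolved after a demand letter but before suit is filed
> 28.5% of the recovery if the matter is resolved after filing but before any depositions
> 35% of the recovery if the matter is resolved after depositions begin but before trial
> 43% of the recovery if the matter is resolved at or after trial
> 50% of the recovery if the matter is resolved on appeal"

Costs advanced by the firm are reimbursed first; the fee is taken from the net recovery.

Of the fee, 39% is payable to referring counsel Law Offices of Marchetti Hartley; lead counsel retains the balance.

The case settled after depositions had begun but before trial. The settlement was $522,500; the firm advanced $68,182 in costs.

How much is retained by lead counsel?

Fee base (net of costs): $522,500 − $68,182 = $454,318
The matter settled after depositions had begun but before trial, so the 35% rate applies.
$454,318 × 35% = $159,011.30
Referral share: 39% of $159,011.30 = $62,014.41; lead counsel retains $159,011.30 − $62,014.41 = $96,996.89.

$96,996.89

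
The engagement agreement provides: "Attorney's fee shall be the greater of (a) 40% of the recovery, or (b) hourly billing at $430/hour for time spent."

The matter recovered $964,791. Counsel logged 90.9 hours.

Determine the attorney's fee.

$385,916.40

(a) 40% of $964,791 = $385,916.40
(b) 90.9 × $430 = $39,087.00
The greater is (a): $385,916.40.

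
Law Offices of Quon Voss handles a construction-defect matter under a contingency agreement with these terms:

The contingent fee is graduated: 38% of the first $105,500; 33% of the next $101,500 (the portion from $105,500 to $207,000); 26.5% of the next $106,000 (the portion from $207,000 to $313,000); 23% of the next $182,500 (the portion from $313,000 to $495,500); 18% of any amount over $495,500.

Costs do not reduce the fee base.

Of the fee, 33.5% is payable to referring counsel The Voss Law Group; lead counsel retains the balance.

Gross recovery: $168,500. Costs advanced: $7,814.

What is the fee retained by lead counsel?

Fee base is the gross recovery, $168,500; costs are reimbursed separately.
First $105,500 at 38% = $40,090.00
Remaining $63,000 at 33% = $20,790.00
Fee: $40,090.00 + $20,790.00 = $60,880.00
Referral share: 33.5% of $60,880.00 = $20,394.80; lead counsel retains $60,880.00 − $20,394.80 = $40,485.20.

$40,485.20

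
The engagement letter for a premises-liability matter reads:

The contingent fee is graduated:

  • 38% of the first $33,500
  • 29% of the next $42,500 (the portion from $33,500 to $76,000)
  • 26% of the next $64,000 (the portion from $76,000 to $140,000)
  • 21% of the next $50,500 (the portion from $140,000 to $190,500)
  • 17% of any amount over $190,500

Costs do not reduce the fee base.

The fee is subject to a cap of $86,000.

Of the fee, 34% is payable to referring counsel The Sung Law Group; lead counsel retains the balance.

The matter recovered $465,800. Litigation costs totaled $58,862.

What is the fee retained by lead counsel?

$56,760.00

Fee base is the gross recovery, $465,800; costs are reimbursed separately.
First $33,500 at 38% = $12,730.00
Next $42,500 at 29% = $12,325.00
Next $64,000 at 26% = $16,640.00
Next $50,500 at 21% = $10,605.00
Remaining $275,300 at 17% = $46,801.00
Fee: $12,730.00 + $12,325.00 + $16,640.00 + $10,605.00 + $46,801.00 = $99,101.00
$99,101.00 exceeds the $86,000 cap, so the fee is capped at $86,000.00.
Referral share: 34% of $86,000.00 = $29,240.00; lead counsel retains $86,000.00 − $29,240.00 = $56,760.00.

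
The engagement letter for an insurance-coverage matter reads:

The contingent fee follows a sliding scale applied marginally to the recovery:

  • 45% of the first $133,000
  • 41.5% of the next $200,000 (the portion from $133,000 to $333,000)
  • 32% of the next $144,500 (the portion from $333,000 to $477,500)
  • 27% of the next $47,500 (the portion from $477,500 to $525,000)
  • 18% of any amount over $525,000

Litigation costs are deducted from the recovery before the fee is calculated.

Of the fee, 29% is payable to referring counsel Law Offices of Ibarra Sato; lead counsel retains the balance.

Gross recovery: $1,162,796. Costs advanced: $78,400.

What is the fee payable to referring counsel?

$87,755.82

Fee base (net of costs): $1,162,796 − $78,400 = $1,084,396
First $133,000 at 45% = $59,850.00
Next $200,000 at 41.5% = $83,000.00
Next $144,500 at 32% = $46,240.00
Next $47,500 at 27% = $12,825.00
Remaining $559,396 at 18% = $100,691.28
Fee: $59,850.00 + $83,000.00 + $46,240.00 + $12,825.00 + $100,691.28 = $302,606.28
Referral share: 29% of $302,606.28 = $87,755.82; lead counsel retains $302,606.28 − $87,755.82 = $214,850.46.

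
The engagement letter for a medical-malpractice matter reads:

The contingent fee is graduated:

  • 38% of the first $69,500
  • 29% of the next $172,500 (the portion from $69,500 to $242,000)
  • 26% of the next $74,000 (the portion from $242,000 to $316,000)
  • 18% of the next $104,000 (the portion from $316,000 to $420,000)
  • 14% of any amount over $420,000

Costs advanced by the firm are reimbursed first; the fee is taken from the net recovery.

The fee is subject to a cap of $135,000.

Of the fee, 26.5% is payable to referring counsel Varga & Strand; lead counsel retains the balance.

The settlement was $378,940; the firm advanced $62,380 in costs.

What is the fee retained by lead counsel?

Fee base (net of costs): $378,940 − $62,380 = $316,560
First $69,500 at 38% = $26,410.00
Next $172,500 at 29% = $50,025.00
Next $74,000 at 26% = $19,240.00
Remaining $560 at 18% = $100.80
Fee: $26,410.00 + $50,025.00 + $19,240.00 + $100.80 = $95,775.80
$95,775.80 is under the $135,000 cap.
Referral share: 26.5% of $95,775.80 = $25,380.59; lead counsel retains $95,775.80 − $25,380.59 = $70,395.21.

$70,395.21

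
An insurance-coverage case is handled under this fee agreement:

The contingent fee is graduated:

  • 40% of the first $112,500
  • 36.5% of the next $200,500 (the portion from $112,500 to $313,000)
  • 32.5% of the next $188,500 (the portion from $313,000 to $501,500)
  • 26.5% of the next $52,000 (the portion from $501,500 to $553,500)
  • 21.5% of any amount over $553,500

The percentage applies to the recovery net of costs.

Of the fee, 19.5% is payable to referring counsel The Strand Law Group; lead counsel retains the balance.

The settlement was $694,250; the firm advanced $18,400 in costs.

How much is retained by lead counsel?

Fee base (net of costs): $694,250 − $18,400 = $675,850
First $112,500 at 40% = $45,000.00
Next $200,500 at 36.5% = $73,182.50
Next $188,500 at 32.5% = $61,262.50
Next $52,000 at 26.5% = $13,780.00
Remaining $122,350 at 21.5% = $26,305.25
Fee: $45,000.00 + $73,182.50 + $61,262.50 + $13,780.00 + $26,305.25 = $219,530.25
Referral share: 19.5% of $219,530.25 = $42,808.40; lead counsel retains $219,530.25 − $42,808.40 = $176,721.85.

$176,721.85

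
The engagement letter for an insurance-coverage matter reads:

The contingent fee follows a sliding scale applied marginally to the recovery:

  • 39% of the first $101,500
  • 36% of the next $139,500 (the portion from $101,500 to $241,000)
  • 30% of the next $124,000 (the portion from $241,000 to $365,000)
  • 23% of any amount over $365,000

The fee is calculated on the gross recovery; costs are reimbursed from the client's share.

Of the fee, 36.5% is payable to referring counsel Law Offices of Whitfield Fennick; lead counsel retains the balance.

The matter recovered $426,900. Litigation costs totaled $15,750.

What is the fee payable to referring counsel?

Fee base is the gross recovery, $426,900; costs are reimbursed separately.
First $101,500 at 39% = $39,585.00
Next $139,500 at 36% = $50,220.00
Next $124,000 at 30% = $37,200.00
Remaining $61,900 at 23% = $14,237.00
Fee: $39,585.00 + $50,220.00 + $37,200.00 + $14,237.00 = $141,242.00
Referral share: 36.5% of $141,242.00 = $51,553.33; lead counsel retains $141,242.00 − $51,553.33 = $89,688.67.

$51,553.33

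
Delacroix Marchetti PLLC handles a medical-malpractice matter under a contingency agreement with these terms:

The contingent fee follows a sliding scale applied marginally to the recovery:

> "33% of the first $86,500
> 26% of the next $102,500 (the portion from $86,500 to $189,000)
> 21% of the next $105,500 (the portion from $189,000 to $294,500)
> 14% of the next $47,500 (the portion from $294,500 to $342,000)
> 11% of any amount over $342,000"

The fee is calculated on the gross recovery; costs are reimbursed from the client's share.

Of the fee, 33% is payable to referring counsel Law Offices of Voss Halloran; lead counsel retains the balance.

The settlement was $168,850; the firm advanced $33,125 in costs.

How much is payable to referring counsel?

$16,485.48

Fee base is the gross recovery, $168,850; costs are reimbursed separately.
First $86,500 at 33% = $28,545.00
Remaining $82,350 at 26% = $21,411.00
Fee: $28,545.00 + $21,411.00 = $49,956.00
Referral share: 33% of $49,956.00 = $16,485.48; lead counsel retains $49,956.00 − $16,485.48 = $33,470.52.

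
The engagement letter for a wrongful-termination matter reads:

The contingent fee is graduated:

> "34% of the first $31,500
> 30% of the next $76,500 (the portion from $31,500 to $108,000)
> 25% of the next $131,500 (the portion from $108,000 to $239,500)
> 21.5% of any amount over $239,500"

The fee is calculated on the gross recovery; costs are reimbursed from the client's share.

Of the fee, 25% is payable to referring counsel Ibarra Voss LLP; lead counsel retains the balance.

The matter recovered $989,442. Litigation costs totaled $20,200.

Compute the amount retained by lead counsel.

Fee base is the gross recovery, $989,442; costs are reimbursed separately.
First $31,500 at 34% = $10,710.00
Next $76,500 at 30% = $22,950.00
Next $131,500 at 25% = $32,875.00
Remaining $749,942 at 21.5% = $161,237.53
Fee: $10,710.00 + $22,950.00 + $32,875.00 + $161,237.53 = $227,772.53
Referral share: 25% of $227,772.53 = $56,943.13; lead counsel retains $227,772.53 − $56,943.13 = $170,829.40.

$170,829.40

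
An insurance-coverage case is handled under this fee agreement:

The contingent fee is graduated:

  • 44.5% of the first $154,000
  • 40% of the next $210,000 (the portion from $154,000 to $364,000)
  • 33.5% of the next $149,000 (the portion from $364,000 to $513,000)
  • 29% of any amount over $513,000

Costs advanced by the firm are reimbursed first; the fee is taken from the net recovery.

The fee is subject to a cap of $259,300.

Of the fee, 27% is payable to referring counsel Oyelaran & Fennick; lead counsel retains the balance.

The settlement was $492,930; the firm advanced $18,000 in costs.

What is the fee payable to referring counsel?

Fee base (net of costs): $492,930 − $18,000 = $474,930
First $154,000 at 44.5% = $68,530.00
Next $210,000 at 40% = $84,000.00
Remaining $110,930 at 33.5% = $37,161.55
Fee: $68,530.00 + $84,000.00 + $37,161.55 = $189,691.55
$189,691.55 is under the $259,300 cap.
Referral share: 27% of $189,691.55 = $51,216.72; lead counsel retains $189,691.55 − $51,216.72 = $138,474.83.

$51,216.72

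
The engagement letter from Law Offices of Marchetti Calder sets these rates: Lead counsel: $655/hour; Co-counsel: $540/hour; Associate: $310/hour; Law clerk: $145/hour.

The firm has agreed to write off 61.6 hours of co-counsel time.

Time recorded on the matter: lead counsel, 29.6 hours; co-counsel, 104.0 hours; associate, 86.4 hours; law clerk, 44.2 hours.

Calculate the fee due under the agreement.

Lead counsel: 29.6 × $655 = $19,388.00
Co-counsel: 104.0 × $540 = $56,160.00
Associate: 86.4 × $310 = $26,784.00
Law clerk: 44.2 × $145 = $6,409.00
Subtotal: $108,741.00
Write-off: 61.6 × $540 = $33,264.00
Total: $108,741.00 − $33,264.00 = $75,477.00

$75,477.00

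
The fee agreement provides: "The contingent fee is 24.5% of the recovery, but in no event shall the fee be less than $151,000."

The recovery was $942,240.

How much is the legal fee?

$230,848.80

24.5% of $942,240 = $230,848.80
That exceeds the $151,000 minimum.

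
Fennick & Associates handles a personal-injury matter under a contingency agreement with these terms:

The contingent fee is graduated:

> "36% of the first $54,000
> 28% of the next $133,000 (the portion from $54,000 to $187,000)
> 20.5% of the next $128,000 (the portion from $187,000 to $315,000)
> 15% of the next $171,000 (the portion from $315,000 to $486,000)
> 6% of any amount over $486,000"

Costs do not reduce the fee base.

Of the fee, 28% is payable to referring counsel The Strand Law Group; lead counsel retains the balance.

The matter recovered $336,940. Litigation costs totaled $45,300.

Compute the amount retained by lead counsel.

$62,071.92

Fee base is the gross recovery, $336,940; costs are reimbursed separately.
First $54,000 at 36% = $19,440.00
Next $133,000 at 28% = $37,240.00
Next $128,000 at 20.5% = $26,240.00
Remaining $21,940 at 15% = $3,291.00
Fee: $19,440.00 + $37,240.00 + $26,240.00 + $3,291.00 = $86,211.00
Referral share: 28% of $86,211.00 = $24,139.08; lead counsel retains $86,211.00 − $24,139.08 = $62,071.92.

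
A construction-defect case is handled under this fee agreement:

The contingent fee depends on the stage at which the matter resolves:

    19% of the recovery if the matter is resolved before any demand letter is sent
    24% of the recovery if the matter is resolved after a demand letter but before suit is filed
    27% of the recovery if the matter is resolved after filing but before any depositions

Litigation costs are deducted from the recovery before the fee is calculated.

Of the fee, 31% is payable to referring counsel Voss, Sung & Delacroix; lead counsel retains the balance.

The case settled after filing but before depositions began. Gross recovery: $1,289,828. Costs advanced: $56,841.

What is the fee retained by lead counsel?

Fee base (net of costs): $1,289,828 − $56,841 = $1,232,987
The matter settled after filing but before depositions began, so the 27% rate applies.
$1,232,987 × 27% = $332,906.49
Referral share: 31% of $332,906.49 = $103,201.01; lead counsel retains $332,906.49 − $103,201.01 = $229,705.48.

$229,705.48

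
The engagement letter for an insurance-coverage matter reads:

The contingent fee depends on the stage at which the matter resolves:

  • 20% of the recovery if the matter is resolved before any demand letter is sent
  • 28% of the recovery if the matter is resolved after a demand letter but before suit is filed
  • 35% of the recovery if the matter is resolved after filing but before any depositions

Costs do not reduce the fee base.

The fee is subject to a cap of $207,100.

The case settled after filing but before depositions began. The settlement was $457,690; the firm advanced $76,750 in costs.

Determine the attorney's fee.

$160,191.50

Fee base is the gross recovery, $457,690; costs are reimbursed separately.
The matter settled after filing but before depositions began, so the 35% rate applies.
$457,690 × 35% = $160,191.50
$160,191.50 is under the $207,100 cap.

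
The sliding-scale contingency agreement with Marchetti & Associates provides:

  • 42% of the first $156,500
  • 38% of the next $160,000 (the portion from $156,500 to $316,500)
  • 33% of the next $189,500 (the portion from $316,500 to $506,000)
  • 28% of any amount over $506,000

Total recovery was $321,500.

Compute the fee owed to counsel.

First $156,500 at 42% = $65,730.00
Next $160,000 at 38% = $60,800.00
Remaining $5,000 at 33% = $1,650.00
Fee: $65,730.00 + $60,800.00 + $1,650.00 = $128,180.00

$128,180.00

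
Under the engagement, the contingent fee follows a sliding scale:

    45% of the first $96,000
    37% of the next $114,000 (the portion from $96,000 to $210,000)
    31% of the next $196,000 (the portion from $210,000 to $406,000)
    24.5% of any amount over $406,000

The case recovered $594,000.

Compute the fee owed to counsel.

$192,200.00

First $96,000 at 45% = $43,200.00
Next $114,000 at 37% = $42,180.00
Next $196,000 at 31% = $60,760.00
Remaining $188,000 at 24.5% = $46,060.00
Fee: $43,200.00 + $42,180.00 + $60,760.00 + $46,060.00 = $192,200.00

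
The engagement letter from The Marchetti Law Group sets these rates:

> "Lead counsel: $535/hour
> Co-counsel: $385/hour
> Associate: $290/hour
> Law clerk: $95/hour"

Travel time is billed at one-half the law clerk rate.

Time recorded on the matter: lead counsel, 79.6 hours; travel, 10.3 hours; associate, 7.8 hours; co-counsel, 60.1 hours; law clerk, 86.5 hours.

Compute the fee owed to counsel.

$76,693.25

Lead counsel: 79.6 × $535 = $42,586.00
Co-counsel: 60.1 × $385 = $23,138.50
Associate: 7.8 × $290 = $2,262.00
Law clerk: 86.5 × $95 = $8,217.50
Subtotal: $42,586.00 + $23,138.50 + $2,262.00 + $8,217.50 = $76,204.00
Travel: 10.3 × ($95 ÷ 2) = 10.3 × $47.50 = $489.25
Total: $76,204.00 + $489.25 = $76,693.25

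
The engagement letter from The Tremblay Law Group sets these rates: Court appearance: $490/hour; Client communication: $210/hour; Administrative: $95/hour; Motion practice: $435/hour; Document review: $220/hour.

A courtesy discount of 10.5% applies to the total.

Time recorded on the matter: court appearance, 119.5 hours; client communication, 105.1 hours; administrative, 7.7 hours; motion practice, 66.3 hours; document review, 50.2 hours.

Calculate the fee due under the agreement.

$108,511.59

Court appearance: 119.5 × $490 = $58,555.00
Client communication: 105.1 × $210 = $22,071.00
Administrative: 7.7 × $95 = $731.50
Motion practice: 66.3 × $435 = $28,840.50
Document review: 50.2 × $220 = $11,044.00
Subtotal: $121,242.00
Less 10.5% discount: −$12,730.41
Total: $121,242.00 − $12,730.41 = $108,511.59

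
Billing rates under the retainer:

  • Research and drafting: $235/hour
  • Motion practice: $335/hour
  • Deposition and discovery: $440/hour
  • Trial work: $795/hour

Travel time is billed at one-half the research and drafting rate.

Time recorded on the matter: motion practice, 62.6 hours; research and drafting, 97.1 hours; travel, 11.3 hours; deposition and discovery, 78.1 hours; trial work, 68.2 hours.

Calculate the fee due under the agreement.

Research and drafting: 97.1 × $235 = $22,818.50
Motion practice: 62.6 × $335 = $20,971.00
Deposition and discovery: 78.1 × $440 = $34,364.00
Trial work: 68.2 × $795 = $54,219.00
Subtotal: $22,818.50 + $20,971.00 + $34,364.00 + $54,219.00 = $132,372.50
Travel: 11.3 × ($235 ÷ 2) = 11.3 × $117.50 = $1,327.75
Total: $132,372.50 + $1,327.75 = $133,700.25

$133,700.25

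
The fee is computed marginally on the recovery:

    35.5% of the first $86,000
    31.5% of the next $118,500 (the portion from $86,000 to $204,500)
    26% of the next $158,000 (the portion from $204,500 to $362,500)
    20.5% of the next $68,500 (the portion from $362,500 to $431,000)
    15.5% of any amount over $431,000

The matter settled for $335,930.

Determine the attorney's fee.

$102,029.30

First $86,000 at 35.5% = $30,530.00
Next $118,500 at 31.5% = $37,327.50
Remaining $131,430 at 26% = $34,171.80
Fee: $30,530.00 + $37,327.50 + $34,171.80 = $102,029.30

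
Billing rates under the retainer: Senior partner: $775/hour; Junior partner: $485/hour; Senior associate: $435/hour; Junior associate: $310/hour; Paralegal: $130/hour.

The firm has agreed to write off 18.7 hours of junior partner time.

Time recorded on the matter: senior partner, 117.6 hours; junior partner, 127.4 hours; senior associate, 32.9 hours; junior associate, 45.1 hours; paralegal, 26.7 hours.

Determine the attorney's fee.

Senior partner: 117.6 × $775 = $91,140.00
Junior partner: 127.4 × $485 = $61,789.00
Senior associate: 32.9 × $435 = $14,311.50
Junior associate: 45.1 × $310 = $13,981.00
Paralegal: 26.7 × $130 = $3,471.00
Subtotal: $184,692.50
Write-off: 18.7 × $485 = $9,069.50
Total: $184,692.50 − $9,069.50 = $175,623.00

$175,623.00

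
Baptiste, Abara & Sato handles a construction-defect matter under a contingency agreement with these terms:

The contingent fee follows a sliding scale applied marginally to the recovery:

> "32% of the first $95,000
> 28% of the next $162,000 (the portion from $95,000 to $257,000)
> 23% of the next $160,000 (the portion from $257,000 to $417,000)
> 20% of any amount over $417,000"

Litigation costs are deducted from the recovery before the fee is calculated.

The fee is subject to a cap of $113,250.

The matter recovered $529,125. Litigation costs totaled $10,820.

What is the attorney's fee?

$113,250.00

Fee base (net of costs): $529,125 − $10,820 = $518,305
First $95,000 at 32% = $30,400.00
Next $162,000 at 28% = $45,360.00
Next $160,000 at 23% = $36,800.00
Remaining $101,305 at 20% = $20,261.00
Fee: $30,400.00 + $45,360.00 + $36,800.00 + $20,261.00 = $132,821.00
$132,821.00 exceeds the $113,250 cap, so the fee is capped at $113,250.00.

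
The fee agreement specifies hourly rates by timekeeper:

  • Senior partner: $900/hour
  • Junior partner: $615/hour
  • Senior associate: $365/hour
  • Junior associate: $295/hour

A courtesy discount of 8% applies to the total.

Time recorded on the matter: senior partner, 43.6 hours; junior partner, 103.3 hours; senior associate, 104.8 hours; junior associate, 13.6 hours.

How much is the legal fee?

$133,430.82

Senior partner: 43.6 × $900 = $39,240.00
Junior partner: 103.3 × $615 = $63,529.50
Senior associate: 104.8 × $365 = $38,252.00
Junior associate: 13.6 × $295 = $4,012.00
Subtotal: $145,033.50
Less 8% discount: −$11,602.68
Total: $145,033.50 − $11,602.68 = $133,430.82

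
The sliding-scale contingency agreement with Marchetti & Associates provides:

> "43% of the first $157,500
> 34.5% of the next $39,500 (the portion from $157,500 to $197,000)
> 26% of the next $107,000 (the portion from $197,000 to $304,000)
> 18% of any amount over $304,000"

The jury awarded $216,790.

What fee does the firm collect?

First $157,500 at 43% = $67,725.00
Next $39,500 at 34.5% = $13,627.50
Remaining $19,790 at 26% = $5,145.40
Fee: $67,725.00 + $13,627.50 + $5,145.40 = $86,497.90

$86,497.90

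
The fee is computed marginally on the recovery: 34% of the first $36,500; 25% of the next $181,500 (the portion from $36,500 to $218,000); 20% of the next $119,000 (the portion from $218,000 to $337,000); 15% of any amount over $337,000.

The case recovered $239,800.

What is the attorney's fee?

First $36,500 at 34% = $12,410.00
Next $181,500 at 25% = $45,375.00
Remaining $21,800 at 20% = $4,360.00
Fee: $12,410.00 + $45,375.00 + $4,360.00 = $62,145.00

$62,145.00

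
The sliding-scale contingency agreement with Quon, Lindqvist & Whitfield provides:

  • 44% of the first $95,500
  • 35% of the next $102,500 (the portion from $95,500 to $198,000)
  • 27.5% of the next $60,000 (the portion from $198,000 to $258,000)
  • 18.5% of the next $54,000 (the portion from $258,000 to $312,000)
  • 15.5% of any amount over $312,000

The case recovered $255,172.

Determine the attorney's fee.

First $95,500 at 44% = $42,020.00
Next $102,500 at 35% = $35,875.00
Remaining $57,172 at 27.5% = $15,722.30
Fee: $42,020.00 + $35,875.00 + $15,722.30 = $93,617.30

$93,617.30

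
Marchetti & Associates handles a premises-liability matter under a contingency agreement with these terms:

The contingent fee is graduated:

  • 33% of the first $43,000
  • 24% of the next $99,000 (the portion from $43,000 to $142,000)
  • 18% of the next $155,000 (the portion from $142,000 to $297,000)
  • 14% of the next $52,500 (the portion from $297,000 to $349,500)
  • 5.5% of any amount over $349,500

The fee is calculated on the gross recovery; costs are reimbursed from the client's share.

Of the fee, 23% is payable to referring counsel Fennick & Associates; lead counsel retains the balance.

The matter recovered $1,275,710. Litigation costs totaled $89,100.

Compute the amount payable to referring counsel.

Fee base is the gross recovery, $1,275,710; costs are reimbursed separately.
First $43,000 at 33% = $14,190.00
Next $99,000 at 24% = $23,760.00
Next $155,000 at 18% = $27,900.00
Next $52,500 at 14% = $7,350.00
Remaining $926,210 at 5.5% = $50,941.55
Fee: $14,190.00 + $23,760.00 + $27,900.00 + $7,350.00 + $50,941.55 = $124,141.55
Referral share: 23% of $124,141.55 = $28,552.56; lead counsel retains $124,141.55 − $28,552.56 = $95,588.99.

$28,552.56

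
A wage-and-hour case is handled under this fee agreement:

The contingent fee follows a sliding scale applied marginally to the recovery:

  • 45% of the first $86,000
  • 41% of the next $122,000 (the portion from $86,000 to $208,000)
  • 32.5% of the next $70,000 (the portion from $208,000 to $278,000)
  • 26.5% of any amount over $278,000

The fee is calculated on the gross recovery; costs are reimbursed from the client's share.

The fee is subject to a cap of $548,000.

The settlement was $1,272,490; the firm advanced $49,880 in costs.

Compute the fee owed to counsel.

$375,009.85

Fee base is the gross recovery, $1,272,490; costs are reimbursed separately.
First $86,000 at 45% = $38,700.00
Next $122,000 at 41% = $50,020.00
Next $70,000 at 32.5% = $22,750.00
Remaining $994,490 at 26.5% = $263,539.85
Fee: $38,700.00 + $50,020.00 + $22,750.00 + $263,539.85 = $375,009.85
$375,009.85 is under the $548,000 cap.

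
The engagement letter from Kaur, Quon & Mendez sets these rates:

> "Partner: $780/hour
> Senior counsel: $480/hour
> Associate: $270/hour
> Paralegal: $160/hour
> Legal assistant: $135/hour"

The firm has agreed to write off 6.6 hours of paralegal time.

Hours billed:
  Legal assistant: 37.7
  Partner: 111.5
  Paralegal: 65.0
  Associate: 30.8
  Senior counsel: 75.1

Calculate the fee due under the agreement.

Partner: 111.5 × $780 = $86,970.00
Senior counsel: 75.1 × $480 = $36,048.00
Associate: 30.8 × $270 = $8,316.00
Paralegal: 65.0 × $160 = $10,400.00
Legal assistant: 37.7 × $135 = $5,089.50
Subtotal: $146,823.50
Write-off: 6.6 × $160 = $1,056.00
Total: $146,823.50 − $1,056.00 = $145,767.50

$145,767.50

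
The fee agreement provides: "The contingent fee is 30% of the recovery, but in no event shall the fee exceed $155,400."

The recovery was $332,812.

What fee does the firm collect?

$99,843.60

30% of $332,812 = $99,843.60
That is under the $155,400 cap.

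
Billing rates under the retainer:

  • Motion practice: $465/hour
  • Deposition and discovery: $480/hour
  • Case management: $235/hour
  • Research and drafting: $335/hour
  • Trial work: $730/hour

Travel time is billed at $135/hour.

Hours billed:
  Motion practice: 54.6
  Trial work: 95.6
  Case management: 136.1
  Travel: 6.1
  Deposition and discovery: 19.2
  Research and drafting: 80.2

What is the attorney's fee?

$164,067.00

Motion practice: 54.6 × $465 = $25,389.00
Deposition and discovery: 19.2 × $480 = $9,216.00
Case management: 136.1 × $235 = $31,983.50
Research and drafting: 80.2 × $335 = $26,867.00
Trial work: 95.6 × $730 = $69,788.00
Subtotal: $25,389.00 + $9,216.00 + $31,983.50 + $26,867.00 + $69,788.00 = $163,243.50
Travel: 6.1 × $135 = $823.50
Total: $163,243.50 + $823.50 = $164,067.00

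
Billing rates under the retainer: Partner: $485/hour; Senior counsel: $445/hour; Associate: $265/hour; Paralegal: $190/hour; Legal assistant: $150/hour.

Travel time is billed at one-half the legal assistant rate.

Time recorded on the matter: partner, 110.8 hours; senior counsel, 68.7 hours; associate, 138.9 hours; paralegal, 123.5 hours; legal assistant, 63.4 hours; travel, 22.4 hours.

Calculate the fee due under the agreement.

$155,773.00

Partner: 110.8 × $485 = $53,738.00
Senior counsel: 68.7 × $445 = $30,571.50
Associate: 138.9 × $265 = $36,808.50
Paralegal: 123.5 × $190 = $23,465.00
Legal assistant: 63.4 × $150 = $9,510.00
Subtotal: $53,738.00 + $30,571.50 + $36,808.50 + $23,465.00 + $9,510.00 = $154,093.00
Travel: 22.4 × ($150 ÷ 2) = 22.4 × $75.00 = $1,680.00
Total: $154,093.00 + $1,680.00 = $155,773.00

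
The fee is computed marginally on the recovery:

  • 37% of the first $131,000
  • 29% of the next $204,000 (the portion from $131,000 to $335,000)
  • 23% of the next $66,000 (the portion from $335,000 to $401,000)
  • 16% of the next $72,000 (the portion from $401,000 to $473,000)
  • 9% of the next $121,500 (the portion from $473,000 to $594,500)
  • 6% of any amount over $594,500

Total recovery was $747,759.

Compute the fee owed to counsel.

$154,460.54

First $131,000 at 37% = $48,470.00
Next $204,000 at 29% = $59,160.00
Next $66,000 at 23% = $15,180.00
Next $72,000 at 16% = $11,520.00
Next $121,500 at 9% = $10,935.00
Remaining $153,259 at 6% = $9,195.54
Fee: $48,470.00 + $59,160.00 + $15,180.00 + $11,520.00 + $10,935.00 + $9,195.54 = $154,460.54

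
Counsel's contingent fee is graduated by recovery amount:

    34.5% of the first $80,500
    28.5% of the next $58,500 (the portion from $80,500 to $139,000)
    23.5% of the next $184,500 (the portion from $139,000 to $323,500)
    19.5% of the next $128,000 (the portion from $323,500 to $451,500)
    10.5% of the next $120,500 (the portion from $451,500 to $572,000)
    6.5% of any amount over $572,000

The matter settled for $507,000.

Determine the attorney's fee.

First $80,500 at 34.5% = $27,772.50
Next $58,500 at 28.5% = $16,672.50
Next $184,500 at 23.5% = $43,357.50
Next $128,000 at 19.5% = $24,960.00
Remaining $55,500 at 10.5% = $5,827.50
Fee: $27,772.50 + $16,672.50 + $43,357.50 + $24,960.00 + $5,827.50 = $118,590.00

$118,590.00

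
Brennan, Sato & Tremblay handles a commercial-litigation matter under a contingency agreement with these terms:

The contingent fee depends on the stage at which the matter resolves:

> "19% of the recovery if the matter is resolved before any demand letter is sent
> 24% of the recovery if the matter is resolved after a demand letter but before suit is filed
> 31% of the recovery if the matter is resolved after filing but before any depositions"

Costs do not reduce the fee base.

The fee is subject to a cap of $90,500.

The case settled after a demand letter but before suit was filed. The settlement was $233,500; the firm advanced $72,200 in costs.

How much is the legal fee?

$56,040.00

Fee base is the gross recovery, $233,500; costs are reimbursed separately.
The matter settled after a demand letter but before suit was filed, so the 24% rate applies.
$233,500 × 24% = $56,040.00
$56,040.00 is under the $90,500 cap.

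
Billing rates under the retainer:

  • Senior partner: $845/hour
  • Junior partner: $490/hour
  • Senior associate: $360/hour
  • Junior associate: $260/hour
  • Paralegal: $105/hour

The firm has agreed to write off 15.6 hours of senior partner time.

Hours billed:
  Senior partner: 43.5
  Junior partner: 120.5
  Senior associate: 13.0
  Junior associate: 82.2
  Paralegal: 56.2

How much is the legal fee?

$114,573.50

Senior partner: 43.5 × $845 = $36,757.50
Junior partner: 120.5 × $490 = $59,045.00
Senior associate: 13.0 × $360 = $4,680.00
Junior associate: 82.2 × $260 = $21,372.00
Paralegal: 56.2 × $105 = $5,901.00
Subtotal: $127,755.50
Write-off: 15.6 × $845 = $13,182.00
Total: $127,755.50 − $13,182.00 = $114,573.50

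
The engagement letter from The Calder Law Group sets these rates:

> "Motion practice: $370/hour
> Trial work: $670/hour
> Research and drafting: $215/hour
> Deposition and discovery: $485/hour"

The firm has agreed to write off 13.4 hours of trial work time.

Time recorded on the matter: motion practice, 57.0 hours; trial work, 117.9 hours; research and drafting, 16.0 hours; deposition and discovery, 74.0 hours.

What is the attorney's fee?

Motion practice: 57.0 × $370 = $21,090.00
Trial work: 117.9 × $670 = $78,993.00
Research and drafting: 16.0 × $215 = $3,440.00
Deposition and discovery: 74.0 × $485 = $35,890.00
Subtotal: $139,413.00
Write-off: 13.4 × $670 = $8,978.00
Total: $139,413.00 − $8,978.00 = $130,435.00

$130,435.00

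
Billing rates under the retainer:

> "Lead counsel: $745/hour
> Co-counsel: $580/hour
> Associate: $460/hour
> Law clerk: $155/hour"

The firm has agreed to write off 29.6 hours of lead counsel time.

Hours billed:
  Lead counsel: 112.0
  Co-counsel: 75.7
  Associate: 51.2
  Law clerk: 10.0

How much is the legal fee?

$130,396.00

Lead counsel: 112.0 × $745 = $83,440.00
Co-counsel: 75.7 × $580 = $43,906.00
Associate: 51.2 × $460 = $23,552.00
Law clerk: 10.0 × $155 = $1,550.00
Subtotal: $152,448.00
Write-off: 29.6 × $745 = $22,052.00
Total: $152,448.00 − $22,052.00 = $130,396.00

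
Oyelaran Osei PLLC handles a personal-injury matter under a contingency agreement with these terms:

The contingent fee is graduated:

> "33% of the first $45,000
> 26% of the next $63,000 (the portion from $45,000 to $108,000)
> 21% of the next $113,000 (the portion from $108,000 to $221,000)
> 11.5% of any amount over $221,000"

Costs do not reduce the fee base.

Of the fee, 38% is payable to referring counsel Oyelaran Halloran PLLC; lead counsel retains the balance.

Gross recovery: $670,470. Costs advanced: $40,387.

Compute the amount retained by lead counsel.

Fee base is the gross recovery, $670,470; costs are reimbursed separately.
First $45,000 at 33% = $14,850.00
Next $63,000 at 26% = $16,380.00
Next $113,000 at 21% = $23,730.00
Remaining $449,470 at 11.5% = $51,689.05
Fee: $14,850.00 + $16,380.00 + $23,730.00 + $51,689.05 = $106,649.05
Referral share: 38% of $106,649.05 = $40,526.64; lead counsel retains $106,649.05 − $40,526.64 = $66,122.41.

$66,122.41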